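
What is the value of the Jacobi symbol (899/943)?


Compute (899/943) via quadratic reciprocity:
  reciprocity: (899/943) -> -(943/899)
  reduce: (44/899)
  pull out 2: (2/899) = -1  (since 899 mod 8 = 3)
  pull out 2: (2/899) = -1  (since 899 mod 8 = 3)
  reciprocity: (11/899) -> -(899/11)
  reduce: (8/11)
  pull out 2: (2/11) = -1  (since 11 mod 8 = 3)
  pull out 2: (2/11) = -1  (since 11 mod 8 = 3)
  pull out 2: (2/11) = -1  (since 11 mod 8 = 3)
  (1/11) = 1
Product of signs = -1

-1


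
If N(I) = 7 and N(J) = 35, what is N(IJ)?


N(IJ) = N(I) * N(J)
= 7 * 35
= 245

245


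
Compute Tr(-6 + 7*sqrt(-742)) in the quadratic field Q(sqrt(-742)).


Tr(a + b*sqrt(d)) = (a + b*sqrt(d)) + (a - b*sqrt(d)) = 2a
= 2 * (-6)
= -12

-12


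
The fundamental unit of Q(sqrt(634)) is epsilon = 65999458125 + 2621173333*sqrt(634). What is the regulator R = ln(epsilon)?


epsilon = 65999458125 + 2621173333*sqrt(634)
= 1.3200e+11
R = ln(1.3200e+11)
= 25.6061

25.6061


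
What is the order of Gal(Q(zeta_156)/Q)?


|Gal(Q(zeta_156)/Q)| = phi(156)
= 48

48


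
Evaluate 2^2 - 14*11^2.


x^2 - d*y^2
= 2^2 - 14*11^2
= 4 - 1694
= -1690

-1690


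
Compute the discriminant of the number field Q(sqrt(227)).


For K = Q(sqrt(d)) with d squarefree: disc(K) = d if d = 1 mod 4, and disc(K) = 4d if d = 2 or 3 mod 4.
Here d = 227, and d mod 4 = 3.
d = 3 mod 4, not 1 (O_K = Z[sqrt(d)]), so disc(K) = 4d = 4 * (227) = 908

908


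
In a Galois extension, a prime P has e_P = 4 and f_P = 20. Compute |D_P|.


|D_P| = e * f
= 4 * 20
= 80

80


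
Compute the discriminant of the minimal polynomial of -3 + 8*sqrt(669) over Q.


The element -3 + 8*sqrt(669) has minimal polynomial:
x^2 + 6*x - 42807
Discriminant = (6)^2 - 4*(-42807)
= 36 + 171228
= 171264

171264


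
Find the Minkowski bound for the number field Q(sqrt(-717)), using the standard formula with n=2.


d = -717, d mod 4 = 3, so disc(K) = 4d = -2868; |disc(K)| = 2868
Imaginary quadratic field, so n = 2, s = r2 = 1, r1 = 0
M = (n!/n^n) * (4/pi)^s * sqrt(|disc(K)|) = (2!/2^2) * (4/pi)^1 * sqrt(2868)
= 0.5 * 1.273240 * 53.553711
= 34.0934

34.0934


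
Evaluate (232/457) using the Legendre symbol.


p = 457 is prime, so compute (232/457) with the reciprocity algorithm (Jacobi-symbol steps: pull out 2s via (2/n), flip via reciprocity, reduce):
  pull out 2: (2/457) = +1  (since 457 mod 8 = 1)
  pull out 2: (2/457) = +1  (since 457 mod 8 = 1)
  pull out 2: (2/457) = +1  (since 457 mod 8 = 1)
  reciprocity: (29/457) -> +(457/29)
  reduce: (22/29)
  pull out 2: (2/29) = -1  (since 29 mod 8 = 5)
  reciprocity: (11/29) -> +(29/11)
  reduce: (7/11)
  reciprocity: (7/11) -> -(11/7)
  reduce: (4/7)
  pull out 2: (2/7) = +1  (since 7 mod 8 = 7)
  pull out 2: (2/7) = +1  (since 7 mod 8 = 7)
  (1/7) = 1
Product of signs = 1
(232/457) = 1

1


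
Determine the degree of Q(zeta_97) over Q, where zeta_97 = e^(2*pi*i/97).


The degree equals Euler's totient phi(97).
97 = 97
phi(97) = 96

96


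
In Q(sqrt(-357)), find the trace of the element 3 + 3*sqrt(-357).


Tr(a + b*sqrt(d)) = (a + b*sqrt(d)) + (a - b*sqrt(d)) = 2a
= 2 * (3)
= 6

6


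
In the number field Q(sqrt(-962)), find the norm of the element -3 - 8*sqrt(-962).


N(a + b*sqrt(d)) = a^2 - d*b^2
= (-3)^2 - (-962)*(-8)^2
= 9 + 61568
= 61577

61577


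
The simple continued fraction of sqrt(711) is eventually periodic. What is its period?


Run the CF algorithm for sqrt(711).
a_0 = floor(sqrt(711)) = 26; set m_0=0, q_0=1.
Recurrence: m' = q*a - m,  q' = (d - m'^2)/q,  a' = floor((a_0 + m')/q').
  step 1: m=26, q=35, a=1
  step 2: m=9, q=18, a=1
  step 3: m=9, q=35, a=1
  step 4: m=26, q=1, a=52
a_4 = 2*a_0 = 52, so the period closes here.
sqrt(711) = [26; 1, 1, 1, 52]
Period length = 4

4


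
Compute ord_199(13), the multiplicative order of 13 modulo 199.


We want ord_199(13), the smallest k >= 1 with 13^k = 1 mod 199.
n = 199 = 199, phi(199) = 198; the order divides phi(n).
Divisors of 198: 1, 2, 3, 6, 9, 11, 18, 22, 33, 66, 99, 198
Repeated squaring mod 199: 13^1 = 13, 13^2 = 169, 13^4 = 104, 13^8 = 70, 13^16 = 124, 13^32 = 53, 13^64 = 23, 13^128 = 131
Test divisors in increasing order:
  k=1: 13^1 = 13 mod 199
  k=2: 13^2 = 169 mod 199
  k=3: 13^3 = 169 * 13 = 8 mod 199
  k=6: 13^6 = 104 * 169 = 64 mod 199
  k=9: 13^9 = 70 * 13 = 114 mod 199
  k=11: 13^11 = 70 * 169 * 13 = 162 mod 199
  k=18: 13^18 = 124 * 169 = 61 mod 199
  k=22: 13^22 = 124 * 104 * 169 = 175 mod 199
  k=33: 13^33 = 53 * 13 = 92 mod 199
  k=66: 13^66 = 23 * 169 = 106 mod 199
  k=99: 13^99 = 23 * 53 * 169 * 13 = 1 mod 199  <- first divisor giving 1
Order = 99

99


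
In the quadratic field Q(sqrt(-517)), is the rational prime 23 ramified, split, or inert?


K = Q(sqrt(-517)). Since d mod 4 = 3, disc(K) = -2068.
Check p | disc: -2068 mod 23 = 2.
p does not divide disc. Compute Legendre symbol (d/p):
12^((23-1)/2) mod 23 = 1
(d/p) = 1, so p splits: (p) = P*P' with e=1, f=1, g=2.
Therefore p is split.

split


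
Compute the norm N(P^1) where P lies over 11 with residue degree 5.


N(P^a) = p^(a*f)
= 11^(1*5)
= 11^5
= 161051

161051


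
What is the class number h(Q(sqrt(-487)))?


K = Q(sqrt(-487)). d mod 4 = 1, so D = disc(K) = d = -487
h(K) equals the number of primitive reduced positive-definite forms (a, b, c) = a*x^2 + b*x*y + c*y^2 with b^2 - 4ac = D,
where reduced means |b| <= a <= c, with b >= 0 whenever |b| = a or a = c, and primitive means gcd(a, b, c) = 1.
Reduced forces 3a^2 <= |D| = 487, so 1 <= a <= 12; b must have the parity of D, and c = (b^2 - D)/(4a) must be an integer >= a.
Enumerate a = 1..12, b in [-a, a]:
  a=1: (1, 1, 122)  [1]
  a=2: (2, -1, 61), (2, 1, 61)  [2]
  a=3: none
  a=4: (4, -3, 31), (4, 3, 31)  [2]
  a=5..7: none
  a=8: (8, -5, 16), (8, 5, 16)  [2]
  a=9..12: none
Total reduced forms: 1 + 2 + 2 + 2 = 7
h = 7

7


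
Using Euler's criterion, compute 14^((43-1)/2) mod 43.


p = 43 is prime and the exponent is (p-1)/2 = 21, so by Euler's criterion 14^21 = (14/43) = +1 or -1 mod 43.
Compute by square-and-multiply:
  21 = 16 + 4 + 1 (binary 10101)
  Repeated squaring mod 43: 14^1 = 14, 14^2 = 24, 14^4 = 17, 14^8 = 31, 14^16 = 15
  14^21 = 14^16 * 14^4 * 14^1 = 15 * 17 * 14 mod 43
    15 * 17 = 255 = 40 mod 43
    40 * 14 = 560 = 1 mod 43
  14^21 = 1 mod 43
Result 1: 14 is a quadratic residue mod 43.
14^21 mod 43 = 1

1


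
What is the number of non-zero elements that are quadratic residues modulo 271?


For prime p, the number of non-zero quadratic residues is (p-1)/2.
= (271-1)/2
= 135

135


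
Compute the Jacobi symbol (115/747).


Compute (115/747) via quadratic reciprocity:
  reciprocity: (115/747) -> -(747/115)
  reduce: (57/115)
  reciprocity: (57/115) -> +(115/57)
  reduce: (1/57)
  (1/57) = 1
Product of signs = -1

-1


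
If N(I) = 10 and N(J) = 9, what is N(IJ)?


N(IJ) = N(I) * N(J)
= 10 * 9
= 90

90


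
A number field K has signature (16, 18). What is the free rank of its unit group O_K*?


By Dirichlet's unit theorem:
rank = r1 + r2 - 1
= 16 + 18 - 1
= 33

33


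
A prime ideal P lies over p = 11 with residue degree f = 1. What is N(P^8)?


N(P^a) = p^(a*f)
= 11^(8*1)
= 11^8
= 214358881

214358881


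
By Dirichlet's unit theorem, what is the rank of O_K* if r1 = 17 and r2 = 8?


By Dirichlet's unit theorem:
rank = r1 + r2 - 1
= 17 + 8 - 1
= 24

24


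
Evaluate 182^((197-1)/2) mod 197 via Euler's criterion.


p = 197 is prime and the exponent is (p-1)/2 = 98, so by Euler's criterion 182^98 = (182/197) = +1 or -1 mod 197.
Compute by square-and-multiply:
  98 = 64 + 32 + 2 (binary 1100010)
  Repeated squaring mod 197: 182^1 = 182, 182^2 = 28, 182^4 = 193, 182^8 = 16, 182^16 = 59, 182^32 = 132, 182^64 = 88
  182^98 = 182^64 * 182^32 * 182^2 = 88 * 132 * 28 mod 197
    88 * 132 = 11616 = 190 mod 197
    190 * 28 = 5320 = 1 mod 197
  182^98 = 1 mod 197
Result 1: 182 is a quadratic residue mod 197.
182^98 mod 197 = 1

1


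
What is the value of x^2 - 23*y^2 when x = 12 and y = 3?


x^2 - d*y^2
= 12^2 - 23*3^2
= 144 - 207
= -63

-63


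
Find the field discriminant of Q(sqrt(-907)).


For K = Q(sqrt(d)) with d squarefree: disc(K) = d if d = 1 mod 4, and disc(K) = 4d if d = 2 or 3 mod 4.
Here d = -907, and d mod 4 = 1.
d = 1 mod 4 (O_K = Z[(1+sqrt(d))/2]), so disc(K) = d = -907

-907


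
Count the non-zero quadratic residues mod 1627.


For prime p, the number of non-zero quadratic residues is (p-1)/2.
= (1627-1)/2
= 813

813


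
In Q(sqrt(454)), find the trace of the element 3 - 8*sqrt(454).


Tr(a + b*sqrt(d)) = (a + b*sqrt(d)) + (a - b*sqrt(d)) = 2a
= 2 * (3)
= 6

6


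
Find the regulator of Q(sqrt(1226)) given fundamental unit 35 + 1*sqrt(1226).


epsilon = 35 + 1*sqrt(1226)
= 70.0143
R = ln(70.0143)
= 4.2487

4.2487


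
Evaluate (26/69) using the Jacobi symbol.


Compute (26/69) via quadratic reciprocity:
  pull out 2: (2/69) = -1  (since 69 mod 8 = 5)
  reciprocity: (13/69) -> +(69/13)
  reduce: (4/13)
  pull out 2: (2/13) = -1  (since 13 mod 8 = 5)
  pull out 2: (2/13) = -1  (since 13 mod 8 = 5)
  (1/13) = 1
Product of signs = -1

-1


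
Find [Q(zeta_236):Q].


The degree equals Euler's totient phi(236).
236 = 2^2 * 59
phi(236) = 116

116


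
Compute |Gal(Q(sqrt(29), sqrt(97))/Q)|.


The 2 square roots of distinct primes are multiplicatively independent over Q,
so [K:Q] = 2^2 and Gal(K/Q) is isomorphic to (Z/2Z)^2.
|Gal| = 2^2 = 4

4


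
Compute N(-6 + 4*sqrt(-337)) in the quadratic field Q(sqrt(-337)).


N(a + b*sqrt(d)) = a^2 - d*b^2
= (-6)^2 - (-337)*(4)^2
= 36 + 5392
= 5428

5428


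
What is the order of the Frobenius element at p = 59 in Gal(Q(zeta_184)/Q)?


The Frobenius at p in Gal(Q(zeta_n)/Q) = (Z/nZ)* is the class of p, so its order is ord_184(59), the smallest k >= 1 with 59^k = 1 mod 184.
n = 184 = 2^3 * 23, phi(184) = 88; the order divides phi(n).
Divisors of 88: 1, 2, 4, 8, 11, 22, 44, 88
Repeated squaring mod 184: 59^1 = 59, 59^2 = 169, 59^4 = 41, 59^8 = 25, 59^16 = 73, 59^32 = 177, 59^64 = 49
Test divisors in increasing order:
  k=1: 59^1 = 59 mod 184
  k=2: 59^2 = 169 mod 184
  k=4: 59^4 = 41 mod 184
  k=8: 59^8 = 25 mod 184
  k=11: 59^11 = 25 * 169 * 59 = 139 mod 184
  k=22: 59^22 = 73 * 41 * 169 = 1 mod 184  <- first divisor giving 1
Order = 22

22


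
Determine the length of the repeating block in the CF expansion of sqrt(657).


Run the CF algorithm for sqrt(657).
a_0 = floor(sqrt(657)) = 25; set m_0=0, q_0=1.
Recurrence: m' = q*a - m,  q' = (d - m'^2)/q,  a' = floor((a_0 + m')/q').
  step 1: m=25, q=32, a=1
  step 2: m=7, q=19, a=1
  step 3: m=12, q=27, a=1
  step 4: m=15, q=16, a=2
  step 5: m=17, q=23, a=1
  step 6: m=6, q=27, a=1
  step 7: m=21, q=8, a=5
  step 8: m=19, q=37, a=1
  step 9: m=18, q=9, a=4
  step 10: m=18, q=37, a=1
  step 11: m=19, q=8, a=5
  step 12: m=21, q=27, a=1
  step 13: m=6, q=23, a=1
  step 14: m=17, q=16, a=2
  step 15: m=15, q=27, a=1
  step 16: m=12, q=19, a=1
  step 17: m=7, q=32, a=1
  step 18: m=25, q=1, a=50
a_18 = 2*a_0 = 50, so the period closes here.
sqrt(657) = [25; 1, 1, 1, 2, 1, 1, 5, 1, 4, 1, 5, 1, 1, 2, 1, 1, 1, 50]
Period length = 18

18


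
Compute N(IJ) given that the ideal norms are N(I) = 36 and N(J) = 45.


N(IJ) = N(I) * N(J)
= 36 * 45
= 1620

1620


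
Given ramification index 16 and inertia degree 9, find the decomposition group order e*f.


|D_P| = e * f
= 16 * 9
= 144

144


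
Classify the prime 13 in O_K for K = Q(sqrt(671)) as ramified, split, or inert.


K = Q(sqrt(671)). Since d mod 4 = 3, disc(K) = 2684.
Check p | disc: 2684 mod 13 = 6.
p does not divide disc. Compute Legendre symbol (d/p):
8^((13-1)/2) mod 13 = -1
(d/p) = -1, so p is inert: (p) stays prime with e=1, f=2, g=1.
Therefore p is inert.

inert


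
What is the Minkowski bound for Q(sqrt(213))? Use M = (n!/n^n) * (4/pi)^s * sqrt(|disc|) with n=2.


d = 213, d mod 4 = 1, so disc(K) = d = 213; |disc(K)| = 213
Real quadratic field, so n = 2, s = r2 = 0, r1 = 2
M = (n!/n^n) * (4/pi)^s * sqrt(|disc(K)|) = (2!/2^2) * (4/pi)^0 * sqrt(213)
= 0.5 * 1.000000 * 14.594520
= 7.2973

7.2973


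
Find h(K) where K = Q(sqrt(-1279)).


K = Q(sqrt(-1279)). d mod 4 = 1, so D = disc(K) = d = -1279
h(K) equals the number of primitive reduced positive-definite forms (a, b, c) = a*x^2 + b*x*y + c*y^2 with b^2 - 4ac = D,
where reduced means |b| <= a <= c, with b >= 0 whenever |b| = a or a = c, and primitive means gcd(a, b, c) = 1.
Reduced forces 3a^2 <= |D| = 1279, so 1 <= a <= 20; b must have the parity of D, and c = (b^2 - D)/(4a) must be an integer >= a.
Enumerate a = 1..20, b in [-a, a]:
  a=1: (1, 1, 320)  [1]
  a=2: (2, -1, 160), (2, 1, 160)  [2]
  a=3: none
  a=4: (4, -1, 80), (4, 1, 80)  [2]
  a=5: (5, -1, 64), (5, 1, 64)  [2]
  a=6: none
  a=7: (7, -3, 46), (7, 3, 46)  [2]
  a=8: (8, -1, 40), (8, 1, 40)  [2]
  a=9: none
  a=10: (10, -9, 34), (10, -1, 32), (10, 1, 32), (10, 9, 34)  [4]
  a=11..13: none
  a=14: (14, -11, 25), (14, -3, 23), (14, 3, 23), (14, 11, 25)  [4]
  a=15: none
  a=16: (16, -1, 20), (16, 1, 20)  [2]
  a=17: (17, -9, 20), (17, 9, 20)  [2]
  a=18..20: none
Total reduced forms: 1 + 2 + 2 + 2 + 2 + 2 + 4 + 4 + 2 + 2 = 23
h = 23

23


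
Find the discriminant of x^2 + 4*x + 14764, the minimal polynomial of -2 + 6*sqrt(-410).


The element -2 + 6*sqrt(-410) has minimal polynomial:
x^2 + 4*x + 14764
Discriminant = (4)^2 - 4*(14764)
= 16 - 59056
= -59040

-59040


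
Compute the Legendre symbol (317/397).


p = 397 is prime, so compute (317/397) with the reciprocity algorithm (Jacobi-symbol steps: pull out 2s via (2/n), flip via reciprocity, reduce):
  reciprocity: (317/397) -> +(397/317)
  reduce: (80/317)
  pull out 2: (2/317) = -1  (since 317 mod 8 = 5)
  pull out 2: (2/317) = -1  (since 317 mod 8 = 5)
  pull out 2: (2/317) = -1  (since 317 mod 8 = 5)
  pull out 2: (2/317) = -1  (since 317 mod 8 = 5)
  reciprocity: (5/317) -> +(317/5)
  reduce: (2/5)
  pull out 2: (2/5) = -1  (since 5 mod 8 = 5)
  (1/5) = 1
Product of signs = -1
(317/397) = -1

-1


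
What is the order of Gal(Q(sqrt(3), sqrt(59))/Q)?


The 2 square roots of distinct primes are multiplicatively independent over Q,
so [K:Q] = 2^2 and Gal(K/Q) is isomorphic to (Z/2Z)^2.
|Gal| = 2^2 = 4

4


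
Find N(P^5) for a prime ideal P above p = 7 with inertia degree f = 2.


N(P^a) = p^(a*f)
= 7^(5*2)
= 7^10
= 282475249

282475249


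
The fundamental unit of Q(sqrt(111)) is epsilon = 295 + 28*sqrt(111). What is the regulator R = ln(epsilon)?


epsilon = 295 + 28*sqrt(111)
= 589.9983
R = ln(589.9983)
= 6.3801

6.3801


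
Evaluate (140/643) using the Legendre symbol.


p = 643 is prime, so compute (140/643) with the reciprocity algorithm (Jacobi-symbol steps: pull out 2s via (2/n), flip via reciprocity, reduce):
  pull out 2: (2/643) = -1  (since 643 mod 8 = 3)
  pull out 2: (2/643) = -1  (since 643 mod 8 = 3)
  reciprocity: (35/643) -> -(643/35)
  reduce: (13/35)
  reciprocity: (13/35) -> +(35/13)
  reduce: (9/13)
  reciprocity: (9/13) -> +(13/9)
  reduce: (4/9)
  pull out 2: (2/9) = +1  (since 9 mod 8 = 1)
  pull out 2: (2/9) = +1  (since 9 mod 8 = 1)
  (1/9) = 1
Product of signs = -1
(140/643) = -1

-1


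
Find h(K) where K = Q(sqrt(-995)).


K = Q(sqrt(-995)). d mod 4 = 1, so D = disc(K) = d = -995
h(K) equals the number of primitive reduced positive-definite forms (a, b, c) = a*x^2 + b*x*y + c*y^2 with b^2 - 4ac = D,
where reduced means |b| <= a <= c, with b >= 0 whenever |b| = a or a = c, and primitive means gcd(a, b, c) = 1.
Reduced forces 3a^2 <= |D| = 995, so 1 <= a <= 18; b must have the parity of D, and c = (b^2 - D)/(4a) must be an integer >= a.
Enumerate a = 1..18, b in [-a, a]:
  a=1: (1, 1, 249)  [1]
  a=2: none
  a=3: (3, -1, 83), (3, 1, 83)  [2]
  a=4: none
  a=5: (5, 5, 51)  [1]
  a=6..8: none
  a=9: (9, -7, 29), (9, 7, 29)  [2]
  a=10..14: none
  a=15: (15, -5, 17), (15, 5, 17)  [2]
  a=16..18: none
Total reduced forms: 1 + 2 + 1 + 2 + 2 = 8
h = 8

8


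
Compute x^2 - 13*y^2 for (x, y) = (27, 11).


x^2 - d*y^2
= 27^2 - 13*11^2
= 729 - 1573
= -844

-844


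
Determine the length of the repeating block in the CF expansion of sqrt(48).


Run the CF algorithm for sqrt(48).
a_0 = floor(sqrt(48)) = 6; set m_0=0, q_0=1.
Recurrence: m' = q*a - m,  q' = (d - m'^2)/q,  a' = floor((a_0 + m')/q').
  step 1: m=6, q=12, a=1
  step 2: m=6, q=1, a=12
a_2 = 2*a_0 = 12, so the period closes here.
sqrt(48) = [6; 1, 12]
Period length = 2

2


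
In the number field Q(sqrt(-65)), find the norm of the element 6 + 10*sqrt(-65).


N(a + b*sqrt(d)) = a^2 - d*b^2
= (6)^2 - (-65)*(10)^2
= 36 + 6500
= 6536

6536


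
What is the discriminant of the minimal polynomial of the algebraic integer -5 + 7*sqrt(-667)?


The element -5 + 7*sqrt(-667) has minimal polynomial:
x^2 + 10*x + 32708
Discriminant = (10)^2 - 4*(32708)
= 100 - 130832
= -130732

-130732


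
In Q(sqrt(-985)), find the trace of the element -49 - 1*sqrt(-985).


Tr(a + b*sqrt(d)) = (a + b*sqrt(d)) + (a - b*sqrt(d)) = 2a
= 2 * (-49)
= -98

-98


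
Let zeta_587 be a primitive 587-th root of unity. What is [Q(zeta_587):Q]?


The degree equals Euler's totient phi(587).
587 = 587
phi(587) = 586

586


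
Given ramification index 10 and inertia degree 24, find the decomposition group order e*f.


|D_P| = e * f
= 10 * 24
= 240

240


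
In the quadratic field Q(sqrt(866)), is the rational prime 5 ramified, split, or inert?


K = Q(sqrt(866)). Since d mod 4 = 2, disc(K) = 3464.
Check p | disc: 3464 mod 5 = 4.
p does not divide disc. Compute Legendre symbol (d/p):
1^((5-1)/2) mod 5 = 1
(d/p) = 1, so p splits: (p) = P*P' with e=1, f=1, g=2.
Therefore p is split.

split


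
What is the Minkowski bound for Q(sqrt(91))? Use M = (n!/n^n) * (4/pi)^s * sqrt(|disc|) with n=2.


d = 91, d mod 4 = 3, so disc(K) = 4d = 364; |disc(K)| = 364
Real quadratic field, so n = 2, s = r2 = 0, r1 = 2
M = (n!/n^n) * (4/pi)^s * sqrt(|disc(K)|) = (2!/2^2) * (4/pi)^0 * sqrt(364)
= 0.5 * 1.000000 * 19.078784
= 9.5394

9.5394


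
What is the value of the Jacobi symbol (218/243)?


Compute (218/243) via quadratic reciprocity:
  pull out 2: (2/243) = -1  (since 243 mod 8 = 3)
  reciprocity: (109/243) -> +(243/109)
  reduce: (25/109)
  reciprocity: (25/109) -> +(109/25)
  reduce: (9/25)
  reciprocity: (9/25) -> +(25/9)
  reduce: (7/9)
  reciprocity: (7/9) -> +(9/7)
  reduce: (2/7)
  pull out 2: (2/7) = +1  (since 7 mod 8 = 7)
  (1/7) = 1
Product of signs = -1

-1


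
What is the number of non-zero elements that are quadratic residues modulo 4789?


For prime p, the number of non-zero quadratic residues is (p-1)/2.
= (4789-1)/2
= 2394

2394


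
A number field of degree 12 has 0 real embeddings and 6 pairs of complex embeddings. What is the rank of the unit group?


By Dirichlet's unit theorem:
rank = r1 + r2 - 1
= 0 + 6 - 1
= 5

5


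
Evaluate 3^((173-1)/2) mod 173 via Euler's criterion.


p = 173 is prime and the exponent is (p-1)/2 = 86, so by Euler's criterion 3^86 = (3/173) = +1 or -1 mod 173.
Compute by square-and-multiply:
  86 = 64 + 16 + 4 + 2 (binary 1010110)
  Repeated squaring mod 173: 3^1 = 3, 3^2 = 9, 3^4 = 81, 3^8 = 160, 3^16 = 169, 3^32 = 16, 3^64 = 83
  3^86 = 3^64 * 3^16 * 3^4 * 3^2 = 83 * 169 * 81 * 9 mod 173
    83 * 169 = 14027 = 14 mod 173
    14 * 81 = 1134 = 96 mod 173
    96 * 9 = 864 = 172 mod 173
  3^86 = 172 mod 173
Result 172 = p - 1 = -1 mod 173: 3 is a quadratic non-residue mod 173. As a residue in [0, p-1] the value is 172.
3^86 mod 173 = 172

172


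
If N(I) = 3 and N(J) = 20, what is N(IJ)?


N(IJ) = N(I) * N(J)
= 3 * 20
= 60

60


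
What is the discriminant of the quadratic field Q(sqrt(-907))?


For K = Q(sqrt(d)) with d squarefree: disc(K) = d if d = 1 mod 4, and disc(K) = 4d if d = 2 or 3 mod 4.
Here d = -907, and d mod 4 = 1.
d = 1 mod 4 (O_K = Z[(1+sqrt(d))/2]), so disc(K) = d = -907

-907


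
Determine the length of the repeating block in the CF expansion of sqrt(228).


Run the CF algorithm for sqrt(228).
a_0 = floor(sqrt(228)) = 15; set m_0=0, q_0=1.
Recurrence: m' = q*a - m,  q' = (d - m'^2)/q,  a' = floor((a_0 + m')/q').
  step 1: m=15, q=3, a=10
  step 2: m=15, q=1, a=30
a_2 = 2*a_0 = 30, so the period closes here.
sqrt(228) = [15; 10, 30]
Period length = 2

2


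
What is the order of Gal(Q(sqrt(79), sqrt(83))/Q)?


The 2 square roots of distinct primes are multiplicatively independent over Q,
so [K:Q] = 2^2 and Gal(K/Q) is isomorphic to (Z/2Z)^2.
|Gal| = 2^2 = 4

4


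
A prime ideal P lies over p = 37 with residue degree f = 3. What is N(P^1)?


N(P^a) = p^(a*f)
= 37^(1*3)
= 37^3
= 50653

50653


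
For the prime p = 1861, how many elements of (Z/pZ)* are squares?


For prime p, the number of non-zero quadratic residues is (p-1)/2.
= (1861-1)/2
= 930

930


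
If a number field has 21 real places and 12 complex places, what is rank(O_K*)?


By Dirichlet's unit theorem:
rank = r1 + r2 - 1
= 21 + 12 - 1
= 32

32


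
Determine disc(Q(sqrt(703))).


For K = Q(sqrt(d)) with d squarefree: disc(K) = d if d = 1 mod 4, and disc(K) = 4d if d = 2 or 3 mod 4.
Here d = 703, and d mod 4 = 3.
d = 3 mod 4, not 1 (O_K = Z[sqrt(d)]), so disc(K) = 4d = 4 * (703) = 2812

2812


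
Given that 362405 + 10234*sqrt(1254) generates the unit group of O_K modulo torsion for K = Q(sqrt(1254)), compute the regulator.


epsilon = 362405 + 10234*sqrt(1254)
= 724810.0000
R = ln(724810.0000)
= 13.4937

13.4937


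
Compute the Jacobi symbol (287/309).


Compute (287/309) via quadratic reciprocity:
  reciprocity: (287/309) -> +(309/287)
  reduce: (22/287)
  pull out 2: (2/287) = +1  (since 287 mod 8 = 7)
  reciprocity: (11/287) -> -(287/11)
  reduce: (1/11)
  (1/11) = 1
Product of signs = -1

-1


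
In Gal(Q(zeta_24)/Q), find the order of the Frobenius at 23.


The Frobenius at p in Gal(Q(zeta_n)/Q) = (Z/nZ)* is the class of p, so its order is ord_24(23), the smallest k >= 1 with 23^k = 1 mod 24.
n = 24 = 2^3 * 3, phi(24) = 8; the order divides phi(n).
Divisors of 8: 1, 2, 4, 8
Repeated squaring mod 24: 23^1 = 23, 23^2 = 1, 23^4 = 1, 23^8 = 1
Test divisors in increasing order:
  k=1: 23^1 = 23 mod 24
  k=2: 23^2 = 1 mod 24  <- first divisor giving 1
Order = 2

2


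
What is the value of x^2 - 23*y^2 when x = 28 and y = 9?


x^2 - d*y^2
= 28^2 - 23*9^2
= 784 - 1863
= -1079

-1079


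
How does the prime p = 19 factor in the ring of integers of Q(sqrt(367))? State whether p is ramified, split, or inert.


K = Q(sqrt(367)). Since d mod 4 = 3, disc(K) = 1468.
Check p | disc: 1468 mod 19 = 5.
p does not divide disc. Compute Legendre symbol (d/p):
6^((19-1)/2) mod 19 = 1
(d/p) = 1, so p splits: (p) = P*P' with e=1, f=1, g=2.
Therefore p is split.

split


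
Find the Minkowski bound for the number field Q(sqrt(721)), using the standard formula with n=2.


d = 721, d mod 4 = 1, so disc(K) = d = 721; |disc(K)| = 721
Real quadratic field, so n = 2, s = r2 = 0, r1 = 2
M = (n!/n^n) * (4/pi)^s * sqrt(|disc(K)|) = (2!/2^2) * (4/pi)^0 * sqrt(721)
= 0.5 * 1.000000 * 26.851443
= 13.4257

13.4257


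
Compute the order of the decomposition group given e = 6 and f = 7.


|D_P| = e * f
= 6 * 7
= 42

42


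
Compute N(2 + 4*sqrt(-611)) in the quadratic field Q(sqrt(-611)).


N(a + b*sqrt(d)) = a^2 - d*b^2
= (2)^2 - (-611)*(4)^2
= 4 + 9776
= 9780

9780


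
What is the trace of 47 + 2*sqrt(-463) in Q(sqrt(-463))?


Tr(a + b*sqrt(d)) = (a + b*sqrt(d)) + (a - b*sqrt(d)) = 2a
= 2 * (47)
= 94

94


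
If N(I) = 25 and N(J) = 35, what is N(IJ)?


N(IJ) = N(I) * N(J)
= 25 * 35
= 875

875


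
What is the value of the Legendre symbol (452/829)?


p = 829 is prime, so compute (452/829) with the reciprocity algorithm (Jacobi-symbol steps: pull out 2s via (2/n), flip via reciprocity, reduce):
  pull out 2: (2/829) = -1  (since 829 mod 8 = 5)
  pull out 2: (2/829) = -1  (since 829 mod 8 = 5)
  reciprocity: (113/829) -> +(829/113)
  reduce: (38/113)
  pull out 2: (2/113) = +1  (since 113 mod 8 = 1)
  reciprocity: (19/113) -> +(113/19)
  reduce: (18/19)
  pull out 2: (2/19) = -1  (since 19 mod 8 = 3)
  reciprocity: (9/19) -> +(19/9)
  reduce: (1/9)
  (1/9) = 1
Product of signs = -1
(452/829) = -1

-1


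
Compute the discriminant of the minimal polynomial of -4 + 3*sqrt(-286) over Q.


The element -4 + 3*sqrt(-286) has minimal polynomial:
x^2 + 8*x + 2590
Discriminant = (8)^2 - 4*(2590)
= 64 - 10360
= -10296

-10296


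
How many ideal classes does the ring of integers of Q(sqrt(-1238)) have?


K = Q(sqrt(-1238)). d mod 4 = 2, so D = disc(K) = 4d = -4952
h(K) equals the number of primitive reduced positive-definite forms (a, b, c) = a*x^2 + b*x*y + c*y^2 with b^2 - 4ac = D,
where reduced means |b| <= a <= c, with b >= 0 whenever |b| = a or a = c, and primitive means gcd(a, b, c) = 1.
Reduced forces 3a^2 <= |D| = 4952, so 1 <= a <= 40; b must have the parity of D, and c = (b^2 - D)/(4a) must be an integer >= a.
Enumerate a = 1..40, b in [-a, a]:
  a=1: (1, 0, 1238)  [1]
  a=2: (2, 0, 619)  [1]
  a=3: (3, -2, 413), (3, 2, 413)  [2]
  a=4..5: none
  a=6: (6, -4, 207), (6, 4, 207)  [2]
  a=7: (7, -2, 177), (7, 2, 177)  [2]
  a=8: none
  a=9: (9, -4, 138), (9, 4, 138)  [2]
  a=10: none
  a=11: (11, -8, 114), (11, 8, 114)  [2]
  a=12: none
  a=13: (13, -12, 98), (13, 12, 98)  [2]
  a=14: (14, -12, 91), (14, 12, 91)  [2]
  a=15..17: none
  a=18: (18, -4, 69), (18, 4, 69)  [2]
  a=19: (19, -8, 66), (19, 8, 66)  [2]
  a=20: none
  a=21: (21, -16, 62), (21, -2, 59), (21, 2, 59), (21, 16, 62)  [4]
  a=22: (22, -8, 57), (22, 8, 57)  [2]
  a=23: (23, -4, 54), (23, 4, 54)  [2]
  a=24..25: none
  a=26: (26, -12, 49), (26, 12, 49)  [2]
  a=27: (27, -4, 46), (27, 4, 46)  [2]
  a=28: none
  a=29: (29, -6, 43), (29, 6, 43)  [2]
  a=30: none
  a=31: (31, -16, 42), (31, 16, 42)  [2]
  a=32: none
  a=33: (33, -14, 39), (33, -8, 38), (33, 8, 38), (33, 14, 39)  [4]
  a=34..38: none
  a=39: (39, -38, 41), (39, 38, 41)  [2]
  a=40: none
Total reduced forms: 1 + 1 + 2 + 2 + 2 + 2 + 2 + 2 + 2 + 2 + 2 + 4 + 2 + 2 + 2 + 2 + 2 + 2 + 4 + 2 = 42
h = 42

42


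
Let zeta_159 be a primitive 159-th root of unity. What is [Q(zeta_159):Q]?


The degree equals Euler's totient phi(159).
159 = 3 * 53
phi(159) = 104

104


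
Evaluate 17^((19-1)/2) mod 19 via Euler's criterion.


p = 19 is prime and the exponent is (p-1)/2 = 9, so by Euler's criterion 17^9 = (17/19) = +1 or -1 mod 19.
Compute by square-and-multiply:
  9 = 8 + 1 (binary 1001)
  Repeated squaring mod 19: 17^1 = 17, 17^2 = 4, 17^4 = 16, 17^8 = 9
  17^9 = 17^8 * 17^1 = 9 * 17 mod 19
    9 * 17 = 153 = 1 mod 19
  17^9 = 1 mod 19
Result 1: 17 is a quadratic residue mod 19.
17^9 mod 19 = 1

1


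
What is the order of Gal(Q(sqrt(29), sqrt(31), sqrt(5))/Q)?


The 3 square roots of distinct primes are multiplicatively independent over Q,
so [K:Q] = 2^3 and Gal(K/Q) is isomorphic to (Z/2Z)^3.
|Gal| = 2^3 = 8

8


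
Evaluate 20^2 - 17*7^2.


x^2 - d*y^2
= 20^2 - 17*7^2
= 400 - 833
= -433

-433


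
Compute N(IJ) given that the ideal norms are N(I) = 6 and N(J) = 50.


N(IJ) = N(I) * N(J)
= 6 * 50
= 300

300


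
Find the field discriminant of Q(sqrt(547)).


For K = Q(sqrt(d)) with d squarefree: disc(K) = d if d = 1 mod 4, and disc(K) = 4d if d = 2 or 3 mod 4.
Here d = 547, and d mod 4 = 3.
d = 3 mod 4, not 1 (O_K = Z[sqrt(d)]), so disc(K) = 4d = 4 * (547) = 2188

2188


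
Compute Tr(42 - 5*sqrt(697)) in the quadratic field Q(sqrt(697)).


Tr(a + b*sqrt(d)) = (a + b*sqrt(d)) + (a - b*sqrt(d)) = 2a
= 2 * (42)
= 84

84


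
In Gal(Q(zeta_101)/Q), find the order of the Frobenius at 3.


The Frobenius at p in Gal(Q(zeta_n)/Q) = (Z/nZ)* is the class of p, so its order is ord_101(3), the smallest k >= 1 with 3^k = 1 mod 101.
n = 101 = 101, phi(101) = 100; the order divides phi(n).
Divisors of 100: 1, 2, 4, 5, 10, 20, 25, 50, 100
Repeated squaring mod 101: 3^1 = 3, 3^2 = 9, 3^4 = 81, 3^8 = 97, 3^16 = 16, 3^32 = 54, 3^64 = 88
Test divisors in increasing order:
  k=1: 3^1 = 3 mod 101
  k=2: 3^2 = 9 mod 101
  k=4: 3^4 = 81 mod 101
  k=5: 3^5 = 81 * 3 = 41 mod 101
  k=10: 3^10 = 97 * 9 = 65 mod 101
  k=20: 3^20 = 16 * 81 = 84 mod 101
  k=25: 3^25 = 16 * 97 * 3 = 10 mod 101
  k=50: 3^50 = 54 * 16 * 9 = 100 mod 101
  k=100: 3^100 = 88 * 54 * 81 = 1 mod 101  <- first divisor giving 1
Order = 100

100


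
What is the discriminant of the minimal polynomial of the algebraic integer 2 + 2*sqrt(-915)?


The element 2 + 2*sqrt(-915) has minimal polynomial:
x^2 - 4*x + 3664
Discriminant = (-4)^2 - 4*(3664)
= 16 - 14656
= -14640

-14640


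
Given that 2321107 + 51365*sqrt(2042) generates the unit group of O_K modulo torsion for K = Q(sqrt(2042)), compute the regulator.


epsilon = 2321107 + 51365*sqrt(2042)
= 4.6422e+06
R = ln(4.6422e+06)
= 15.3507

15.3507


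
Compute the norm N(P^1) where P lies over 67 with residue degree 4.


N(P^a) = p^(a*f)
= 67^(1*4)
= 67^4
= 20151121

20151121


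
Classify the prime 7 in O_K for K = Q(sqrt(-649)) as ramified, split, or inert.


K = Q(sqrt(-649)). Since d mod 4 = 3, disc(K) = -2596.
Check p | disc: -2596 mod 7 = 1.
p does not divide disc. Compute Legendre symbol (d/p):
2^((7-1)/2) mod 7 = 1
(d/p) = 1, so p splits: (p) = P*P' with e=1, f=1, g=2.
Therefore p is split.

split


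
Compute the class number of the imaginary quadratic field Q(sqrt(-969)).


K = Q(sqrt(-969)). d mod 4 = 3, so D = disc(K) = 4d = -3876
h(K) equals the number of primitive reduced positive-definite forms (a, b, c) = a*x^2 + b*x*y + c*y^2 with b^2 - 4ac = D,
where reduced means |b| <= a <= c, with b >= 0 whenever |b| = a or a = c, and primitive means gcd(a, b, c) = 1.
Reduced forces 3a^2 <= |D| = 3876, so 1 <= a <= 35; b must have the parity of D, and c = (b^2 - D)/(4a) must be an integer >= a.
Enumerate a = 1..35, b in [-a, a]:
  a=1: (1, 0, 969)  [1]
  a=2: (2, 2, 485)  [1]
  a=3: (3, 0, 323)  [1]
  a=4: none
  a=5: (5, -2, 194), (5, 2, 194)  [2]
  a=6: (6, 6, 163)  [1]
  a=7: (7, -4, 139), (7, 4, 139)  [2]
  a=8..9: none
  a=10: (10, -2, 97), (10, 2, 97)  [2]
  a=11..13: none
  a=14: (14, -10, 71), (14, 10, 71)  [2]
  a=15: (15, -12, 67), (15, 12, 67)  [2]
  a=16: none
  a=17: (17, 0, 57)  [1]
  a=18: none
  a=19: (19, 0, 51)  [1]
  a=20: none
  a=21: (21, -18, 50), (21, 18, 50)  [2]
  a=22..24: none
  a=25: (25, -18, 42), (25, 18, 42)  [2]
  a=26..29: none
  a=30: (30, -18, 35), (30, 18, 35)  [2]
  a=31..33: none
  a=34: (34, 34, 37)  [1]
  a=35: (35, 32, 35)  [1]
Total reduced forms: 1 + 1 + 1 + 2 + 1 + 2 + 2 + 2 + 2 + 1 + 1 + 2 + 2 + 2 + 1 + 1 = 24
h = 24

24


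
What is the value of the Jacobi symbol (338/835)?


Compute (338/835) via quadratic reciprocity:
  pull out 2: (2/835) = -1  (since 835 mod 8 = 3)
  reciprocity: (169/835) -> +(835/169)
  reduce: (159/169)
  reciprocity: (159/169) -> +(169/159)
  reduce: (10/159)
  pull out 2: (2/159) = +1  (since 159 mod 8 = 7)
  reciprocity: (5/159) -> +(159/5)
  reduce: (4/5)
  pull out 2: (2/5) = -1  (since 5 mod 8 = 5)
  pull out 2: (2/5) = -1  (since 5 mod 8 = 5)
  (1/5) = 1
Product of signs = -1

-1


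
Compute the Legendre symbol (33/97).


p = 97 is prime, so compute (33/97) with the reciprocity algorithm (Jacobi-symbol steps: pull out 2s via (2/n), flip via reciprocity, reduce):
  reciprocity: (33/97) -> +(97/33)
  reduce: (31/33)
  reciprocity: (31/33) -> +(33/31)
  reduce: (2/31)
  pull out 2: (2/31) = +1  (since 31 mod 8 = 7)
  (1/31) = 1
Product of signs = 1
(33/97) = 1

1


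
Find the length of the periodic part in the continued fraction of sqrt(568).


Run the CF algorithm for sqrt(568).
a_0 = floor(sqrt(568)) = 23; set m_0=0, q_0=1.
Recurrence: m' = q*a - m,  q' = (d - m'^2)/q,  a' = floor((a_0 + m')/q').
  step 1: m=23, q=39, a=1
  step 2: m=16, q=8, a=4
  step 3: m=16, q=39, a=1
  step 4: m=23, q=1, a=46
a_4 = 2*a_0 = 46, so the period closes here.
sqrt(568) = [23; 1, 4, 1, 46]
Period length = 4

4


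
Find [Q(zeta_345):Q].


The degree equals Euler's totient phi(345).
345 = 3 * 5 * 23
phi(345) = 176

176


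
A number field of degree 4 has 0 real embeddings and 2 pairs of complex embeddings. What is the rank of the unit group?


By Dirichlet's unit theorem:
rank = r1 + r2 - 1
= 0 + 2 - 1
= 1

1


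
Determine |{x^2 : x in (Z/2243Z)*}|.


For prime p, the number of non-zero quadratic residues is (p-1)/2.
= (2243-1)/2
= 1121

1121


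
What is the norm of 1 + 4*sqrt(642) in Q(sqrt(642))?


N(a + b*sqrt(d)) = a^2 - d*b^2
= (1)^2 - (642)*(4)^2
= 1 - 10272
= -10271

-10271


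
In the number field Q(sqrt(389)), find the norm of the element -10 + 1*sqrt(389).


N(a + b*sqrt(d)) = a^2 - d*b^2
= (-10)^2 - (389)*(1)^2
= 100 - 389
= -289

-289


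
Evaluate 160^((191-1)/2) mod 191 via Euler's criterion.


p = 191 is prime and the exponent is (p-1)/2 = 95, so by Euler's criterion 160^95 = (160/191) = +1 or -1 mod 191.
Compute by square-and-multiply:
  95 = 64 + 16 + 8 + 4 + 2 + 1 (binary 1011111)
  Repeated squaring mod 191: 160^1 = 160, 160^2 = 6, 160^4 = 36, 160^8 = 150, 160^16 = 153, 160^32 = 107, 160^64 = 180
  160^95 = 160^64 * 160^16 * 160^8 * 160^4 * 160^2 * 160^1 = 180 * 153 * 150 * 36 * 6 * 160 mod 191
    180 * 153 = 27540 = 36 mod 191
    36 * 150 = 5400 = 52 mod 191
    52 * 36 = 1872 = 153 mod 191
    153 * 6 = 918 = 154 mod 191
    154 * 160 = 24640 = 1 mod 191
  160^95 = 1 mod 191
Result 1: 160 is a quadratic residue mod 191.
160^95 mod 191 = 1

1


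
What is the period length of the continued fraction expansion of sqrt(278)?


Run the CF algorithm for sqrt(278).
a_0 = floor(sqrt(278)) = 16; set m_0=0, q_0=1.
Recurrence: m' = q*a - m,  q' = (d - m'^2)/q,  a' = floor((a_0 + m')/q').
  step 1: m=16, q=22, a=1
  step 2: m=6, q=11, a=2
  step 3: m=16, q=2, a=16
  step 4: m=16, q=11, a=2
  step 5: m=6, q=22, a=1
  step 6: m=16, q=1, a=32
a_6 = 2*a_0 = 32, so the period closes here.
sqrt(278) = [16; 1, 2, 16, 2, 1, 32]
Period length = 6

6


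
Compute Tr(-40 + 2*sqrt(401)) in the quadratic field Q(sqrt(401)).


Tr(a + b*sqrt(d)) = (a + b*sqrt(d)) + (a - b*sqrt(d)) = 2a
= 2 * (-40)
= -80

-80


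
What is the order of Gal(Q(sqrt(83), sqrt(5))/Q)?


The 2 square roots of distinct primes are multiplicatively independent over Q,
so [K:Q] = 2^2 and Gal(K/Q) is isomorphic to (Z/2Z)^2.
|Gal| = 2^2 = 4

4


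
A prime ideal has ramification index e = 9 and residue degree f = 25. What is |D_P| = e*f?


|D_P| = e * f
= 9 * 25
= 225

225


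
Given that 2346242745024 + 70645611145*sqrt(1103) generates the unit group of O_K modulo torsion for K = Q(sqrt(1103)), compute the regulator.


epsilon = 2346242745024 + 70645611145*sqrt(1103)
= 4.6925e+12
R = ln(4.6925e+12)
= 29.1770

29.1770


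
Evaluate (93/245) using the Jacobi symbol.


Compute (93/245) via quadratic reciprocity:
  reciprocity: (93/245) -> +(245/93)
  reduce: (59/93)
  reciprocity: (59/93) -> +(93/59)
  reduce: (34/59)
  pull out 2: (2/59) = -1  (since 59 mod 8 = 3)
  reciprocity: (17/59) -> +(59/17)
  reduce: (8/17)
  pull out 2: (2/17) = +1  (since 17 mod 8 = 1)
  pull out 2: (2/17) = +1  (since 17 mod 8 = 1)
  pull out 2: (2/17) = +1  (since 17 mod 8 = 1)
  (1/17) = 1
Product of signs = -1

-1


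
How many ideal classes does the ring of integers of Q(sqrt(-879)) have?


K = Q(sqrt(-879)). d mod 4 = 1, so D = disc(K) = d = -879
h(K) equals the number of primitive reduced positive-definite forms (a, b, c) = a*x^2 + b*x*y + c*y^2 with b^2 - 4ac = D,
where reduced means |b| <= a <= c, with b >= 0 whenever |b| = a or a = c, and primitive means gcd(a, b, c) = 1.
Reduced forces 3a^2 <= |D| = 879, so 1 <= a <= 17; b must have the parity of D, and c = (b^2 - D)/(4a) must be an integer >= a.
Enumerate a = 1..17, b in [-a, a]:
  a=1: (1, 1, 220)  [1]
  a=2: (2, -1, 110), (2, 1, 110)  [2]
  a=3: (3, 3, 74)  [1]
  a=4: (4, -1, 55), (4, 1, 55)  [2]
  a=5: (5, -1, 44), (5, 1, 44)  [2]
  a=6: (6, -3, 37), (6, 3, 37)  [2]
  a=7: none
  a=8: (8, -7, 29), (8, 7, 29)  [2]
  a=9: none
  a=10: (10, -9, 24), (10, -1, 22), (10, 1, 22), (10, 9, 24)  [4]
  a=11: (11, -1, 20), (11, 1, 20)  [2]
  a=12: (12, -9, 20), (12, 9, 20)  [2]
  a=13..14: none
  a=15: (15, -9, 16), (15, 9, 16)  [2]
  a=16..17: none
Total reduced forms: 1 + 2 + 1 + 2 + 2 + 2 + 2 + 4 + 2 + 2 + 2 = 22
h = 22

22


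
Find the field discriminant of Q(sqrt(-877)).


For K = Q(sqrt(d)) with d squarefree: disc(K) = d if d = 1 mod 4, and disc(K) = 4d if d = 2 or 3 mod 4.
Here d = -877, and d mod 4 = 3.
d = 3 mod 4, not 1 (O_K = Z[sqrt(d)]), so disc(K) = 4d = 4 * (-877) = -3508

-3508


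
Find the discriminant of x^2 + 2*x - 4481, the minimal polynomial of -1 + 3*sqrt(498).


The element -1 + 3*sqrt(498) has minimal polynomial:
x^2 + 2*x - 4481
Discriminant = (2)^2 - 4*(-4481)
= 4 + 17924
= 17928

17928


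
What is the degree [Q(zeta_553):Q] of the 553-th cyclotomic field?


The degree equals Euler's totient phi(553).
553 = 7 * 79
phi(553) = 468

468


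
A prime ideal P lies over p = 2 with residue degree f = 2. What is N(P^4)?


N(P^a) = p^(a*f)
= 2^(4*2)
= 2^8
= 256

256


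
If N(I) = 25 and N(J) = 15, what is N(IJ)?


N(IJ) = N(I) * N(J)
= 25 * 15
= 375

375


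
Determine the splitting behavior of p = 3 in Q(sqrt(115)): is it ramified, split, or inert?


K = Q(sqrt(115)). Since d mod 4 = 3, disc(K) = 460.
Check p | disc: 460 mod 3 = 1.
p does not divide disc. Compute Legendre symbol (d/p):
1^((3-1)/2) mod 3 = 1
(d/p) = 1, so p splits: (p) = P*P' with e=1, f=1, g=2.
Therefore p is split.

split


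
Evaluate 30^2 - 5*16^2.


x^2 - d*y^2
= 30^2 - 5*16^2
= 900 - 1280
= -380

-380


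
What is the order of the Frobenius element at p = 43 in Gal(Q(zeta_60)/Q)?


The Frobenius at p in Gal(Q(zeta_n)/Q) = (Z/nZ)* is the class of p, so its order is ord_60(43), the smallest k >= 1 with 43^k = 1 mod 60.
n = 60 = 2^2 * 3 * 5, phi(60) = 16; the order divides phi(n).
Divisors of 16: 1, 2, 4, 8, 16
Repeated squaring mod 60: 43^1 = 43, 43^2 = 49, 43^4 = 1, 43^8 = 1, 43^16 = 1
Test divisors in increasing order:
  k=1: 43^1 = 43 mod 60
  k=2: 43^2 = 49 mod 60
  k=4: 43^4 = 1 mod 60  <- first divisor giving 1
Order = 4

4


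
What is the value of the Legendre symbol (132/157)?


p = 157 is prime, so compute (132/157) with the reciprocity algorithm (Jacobi-symbol steps: pull out 2s via (2/n), flip via reciprocity, reduce):
  pull out 2: (2/157) = -1  (since 157 mod 8 = 5)
  pull out 2: (2/157) = -1  (since 157 mod 8 = 5)
  reciprocity: (33/157) -> +(157/33)
  reduce: (25/33)
  reciprocity: (25/33) -> +(33/25)
  reduce: (8/25)
  pull out 2: (2/25) = +1  (since 25 mod 8 = 1)
  pull out 2: (2/25) = +1  (since 25 mod 8 = 1)
  pull out 2: (2/25) = +1  (since 25 mod 8 = 1)
  (1/25) = 1
Product of signs = 1
(132/157) = 1

1


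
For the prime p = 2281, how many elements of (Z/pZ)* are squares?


For prime p, the number of non-zero quadratic residues is (p-1)/2.
= (2281-1)/2
= 1140

1140


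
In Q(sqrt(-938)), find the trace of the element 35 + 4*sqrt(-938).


Tr(a + b*sqrt(d)) = (a + b*sqrt(d)) + (a - b*sqrt(d)) = 2a
= 2 * (35)
= 70

70


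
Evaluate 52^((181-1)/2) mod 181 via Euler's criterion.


p = 181 is prime and the exponent is (p-1)/2 = 90, so by Euler's criterion 52^90 = (52/181) = +1 or -1 mod 181.
Compute by square-and-multiply:
  90 = 64 + 16 + 8 + 2 (binary 1011010)
  Repeated squaring mod 181: 52^1 = 52, 52^2 = 170, 52^4 = 121, 52^8 = 161, 52^16 = 38, 52^32 = 177, 52^64 = 16
  52^90 = 52^64 * 52^16 * 52^8 * 52^2 = 16 * 38 * 161 * 170 mod 181
    16 * 38 = 608 = 65 mod 181
    65 * 161 = 10465 = 148 mod 181
    148 * 170 = 25160 = 1 mod 181
  52^90 = 1 mod 181
Result 1: 52 is a quadratic residue mod 181.
52^90 mod 181 = 1

1


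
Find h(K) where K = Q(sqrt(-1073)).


K = Q(sqrt(-1073)). d mod 4 = 3, so D = disc(K) = 4d = -4292
h(K) equals the number of primitive reduced positive-definite forms (a, b, c) = a*x^2 + b*x*y + c*y^2 with b^2 - 4ac = D,
where reduced means |b| <= a <= c, with b >= 0 whenever |b| = a or a = c, and primitive means gcd(a, b, c) = 1.
Reduced forces 3a^2 <= |D| = 4292, so 1 <= a <= 37; b must have the parity of D, and c = (b^2 - D)/(4a) must be an integer >= a.
Enumerate a = 1..37, b in [-a, a]:
  a=1: (1, 0, 1073)  [1]
  a=2: (2, 2, 537)  [1]
  a=3: (3, -2, 358), (3, 2, 358)  [2]
  a=4..5: none
  a=6: (6, -2, 179), (6, 2, 179)  [2]
  a=7..8: none
  a=9: (9, -8, 121), (9, 8, 121)  [2]
  a=10: none
  a=11: (11, -8, 99), (11, 8, 99)  [2]
  a=12..16: none
  a=17: (17, -14, 66), (17, 14, 66)  [2]
  a=18: (18, -10, 61), (18, 10, 61)  [2]
  a=19..21: none
  a=22: (22, -14, 51), (22, 14, 51)  [2]
  a=23: (23, -20, 51), (23, 20, 51)  [2]
  a=24..26: none
  a=27: (27, -26, 46), (27, 26, 46)  [2]
  a=28: none
  a=29: (29, 0, 37)  [1]
  a=30..32: none
  a=33: (33, -14, 34), (33, 8, 33), (33, 14, 34)  [3]
  a=34..37: none
Total reduced forms: 1 + 1 + 2 + 2 + 2 + 2 + 2 + 2 + 2 + 2 + 2 + 1 + 3 = 24
h = 24

24
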